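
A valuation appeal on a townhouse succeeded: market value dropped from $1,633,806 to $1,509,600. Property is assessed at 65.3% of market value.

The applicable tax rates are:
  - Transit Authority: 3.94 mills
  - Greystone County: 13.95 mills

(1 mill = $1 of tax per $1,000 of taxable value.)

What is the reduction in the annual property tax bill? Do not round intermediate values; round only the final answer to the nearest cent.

$1,451.00

Old assessed value = $1,633,806 × 0.653 = $1,066,875.318
New assessed value = $1,509,600 × 0.653 = $985,768.8
Combined rate = 0.00394 + 0.01395 = 0.01789
Old tax = $1,066,875.318 × 0.01789 = $19,086.39943902
New tax = $985,768.8 × 0.01789 = $17,635.403832
Reduction = $19,086.39943902 − $17,635.403832 = $1,450.99560702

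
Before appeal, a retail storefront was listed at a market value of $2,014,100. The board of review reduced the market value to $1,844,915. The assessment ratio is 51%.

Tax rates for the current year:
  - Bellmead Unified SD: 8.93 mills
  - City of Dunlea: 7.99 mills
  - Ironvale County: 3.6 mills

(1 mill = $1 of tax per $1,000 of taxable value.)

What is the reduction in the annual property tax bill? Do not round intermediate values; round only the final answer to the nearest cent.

$1,770.55

Old assessed value = $2,014,100 × 0.51 = $1,027,191
New assessed value = $1,844,915 × 0.51 = $940,906.65
Combined rate = 0.00893 + 0.00799 + 0.0036 = 0.02052
Old tax = $1,027,191 × 0.02052 = $21,077.95932
New tax = $940,906.65 × 0.02052 = $19,307.404458
Reduction = $21,077.95932 − $19,307.404458 = $1,770.554862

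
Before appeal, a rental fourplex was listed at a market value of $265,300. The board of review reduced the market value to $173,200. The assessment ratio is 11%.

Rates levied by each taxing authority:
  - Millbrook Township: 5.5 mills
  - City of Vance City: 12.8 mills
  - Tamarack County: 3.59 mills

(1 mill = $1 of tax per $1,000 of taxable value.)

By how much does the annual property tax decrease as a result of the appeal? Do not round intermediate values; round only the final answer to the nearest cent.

$221.77

Old assessed value = $265,300 × 0.11 = $29,183
New assessed value = $173,200 × 0.11 = $19,052
Combined rate = 0.0055 + 0.0128 + 0.00359 = 0.02189
Old tax = $29,183 × 0.02189 = $638.81587
New tax = $19,052 × 0.02189 = $417.04828
Reduction = $638.81587 − $417.04828 = $221.76759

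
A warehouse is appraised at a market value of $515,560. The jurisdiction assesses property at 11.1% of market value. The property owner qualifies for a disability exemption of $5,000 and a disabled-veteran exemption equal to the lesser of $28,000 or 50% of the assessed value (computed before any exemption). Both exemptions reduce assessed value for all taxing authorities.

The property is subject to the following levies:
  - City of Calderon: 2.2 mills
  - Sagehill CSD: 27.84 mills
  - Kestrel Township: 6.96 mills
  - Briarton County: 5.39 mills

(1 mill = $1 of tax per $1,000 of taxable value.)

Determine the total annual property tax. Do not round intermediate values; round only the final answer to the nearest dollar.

$1,027

Assessed value = $515,560 × 0.111 = $57,227.16
Disabled-veteran exemption = min($28,000, 50% × $57,227.16) = min($28,000, $28,613.58) = $28,000 (dollar cap binds)
Taxable value = $57,227.16 − $5,000 − $28,000 = $24,227.16
City of Calderon: $24,227.16 × 0.0022 = $53.299752
Sagehill CSD: $24,227.16 × 0.02784 = $674.4841344
Kestrel Township: $24,227.16 × 0.00696 = $168.6210336
Briarton County: $24,227.16 × 0.00539 = $130.5843924
Total = $1,026.9893124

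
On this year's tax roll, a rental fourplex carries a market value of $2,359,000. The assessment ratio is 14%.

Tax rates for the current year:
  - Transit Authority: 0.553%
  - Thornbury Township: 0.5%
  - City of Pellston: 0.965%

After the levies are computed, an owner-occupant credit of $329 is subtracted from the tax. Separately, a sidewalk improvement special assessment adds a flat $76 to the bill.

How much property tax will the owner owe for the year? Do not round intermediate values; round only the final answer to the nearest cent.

$6,411.65

Assessed value = $2,359,000 × 0.14 = $330,260
Transit Authority: $330,260 × 0.00553 = $1,826.3378
Thornbury Township: $330,260 × 0.005 = $1,651.3
City of Pellston: $330,260 × 0.00965 = $3,187.009
Levies subtotal = $6,664.6468
After credit = $6,664.6468 − $329 = $6,335.6468
Total = $6,335.6468 + $76 = $6,411.6468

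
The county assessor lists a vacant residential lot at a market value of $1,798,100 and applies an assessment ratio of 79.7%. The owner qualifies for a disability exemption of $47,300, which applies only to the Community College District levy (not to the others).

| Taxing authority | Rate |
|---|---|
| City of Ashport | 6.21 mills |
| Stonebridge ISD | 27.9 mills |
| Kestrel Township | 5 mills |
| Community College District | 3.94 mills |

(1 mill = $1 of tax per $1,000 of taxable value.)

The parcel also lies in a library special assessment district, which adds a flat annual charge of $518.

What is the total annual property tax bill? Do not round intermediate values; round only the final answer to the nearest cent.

$62,025.98

Assessed value = $1,798,100 × 0.797 = $1,433,085.7
City of Ashport: $1,433,085.7 × 0.00621 = $8,899.462197
Stonebridge ISD: $1,433,085.7 × 0.0279 = $39,983.09103
Kestrel Township: $1,433,085.7 × 0.005 = $7,165.4285
Community College District: ($1,433,085.7 − $47,300) × 0.00394 = $1,385,785.7 × 0.00394 = $5,459.995658
Levies subtotal = $61,507.977385
Total = $61,507.977385 + $518 = $62,025.977385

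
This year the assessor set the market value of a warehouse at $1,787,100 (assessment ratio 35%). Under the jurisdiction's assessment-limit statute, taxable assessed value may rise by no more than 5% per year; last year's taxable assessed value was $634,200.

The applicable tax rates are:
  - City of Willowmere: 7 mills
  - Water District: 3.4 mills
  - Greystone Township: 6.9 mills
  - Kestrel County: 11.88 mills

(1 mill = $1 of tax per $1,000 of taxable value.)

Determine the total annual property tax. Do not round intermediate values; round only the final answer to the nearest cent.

Uncapped assessed value = $1,787,100 × 0.35 = $625,485
Cap limit = $634,200 × 1.05 = $665,910
Taxable assessed value = min($625,485, $665,910) = $625,485 (cap does not bind)
City of Willowmere: $625,485 × 0.007 = $4,378.395
Water District: $625,485 × 0.0034 = $2,126.649
Greystone Township: $625,485 × 0.0069 = $4,315.8465
Kestrel County: $625,485 × 0.01188 = $7,430.7618
Total = $18,251.6523

$18,251.65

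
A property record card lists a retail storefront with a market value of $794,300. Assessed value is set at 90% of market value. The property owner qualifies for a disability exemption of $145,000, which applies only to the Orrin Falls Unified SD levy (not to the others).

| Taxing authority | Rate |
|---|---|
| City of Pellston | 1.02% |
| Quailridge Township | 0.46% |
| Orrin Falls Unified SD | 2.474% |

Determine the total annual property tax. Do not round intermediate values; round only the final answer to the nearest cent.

Assessed value = $794,300 × 0.9 = $714,870
City of Pellston: $714,870 × 0.0102 = $7,291.674
Quailridge Township: $714,870 × 0.0046 = $3,288.402
Orrin Falls Unified SD: ($714,870 − $145,000) × 0.02474 = $569,870 × 0.02474 = $14,098.5838
Total = $24,678.6598

$24,678.66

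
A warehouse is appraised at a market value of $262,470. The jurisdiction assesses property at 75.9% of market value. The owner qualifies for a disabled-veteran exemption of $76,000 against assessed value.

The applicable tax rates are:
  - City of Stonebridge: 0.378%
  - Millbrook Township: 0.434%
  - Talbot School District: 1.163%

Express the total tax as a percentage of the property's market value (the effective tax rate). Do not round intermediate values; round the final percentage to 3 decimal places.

0.927%

Assessed value = $262,470 × 0.759 = $199,214.73
Taxable value = $199,214.73 − $76,000 = $123,214.73
City of Stonebridge: $123,214.73 × 0.00378 = $465.7516794
Millbrook Township: $123,214.73 × 0.00434 = $534.7519282
Talbot School District: $123,214.73 × 0.01163 = $1,432.9873099
Total tax = $2,433.4909175
Effective rate = $2,433.4909175 ÷ $262,470 = 0.927% of market value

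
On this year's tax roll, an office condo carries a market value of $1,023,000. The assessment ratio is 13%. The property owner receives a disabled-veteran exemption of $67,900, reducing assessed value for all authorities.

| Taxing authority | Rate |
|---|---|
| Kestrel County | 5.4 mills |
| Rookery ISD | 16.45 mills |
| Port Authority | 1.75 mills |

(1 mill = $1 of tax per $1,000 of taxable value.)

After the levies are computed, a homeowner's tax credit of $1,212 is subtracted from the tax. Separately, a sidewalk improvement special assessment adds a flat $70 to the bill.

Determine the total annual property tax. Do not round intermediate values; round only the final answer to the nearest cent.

$394.12

Assessed value = $1,023,000 × 0.13 = $132,990
Taxable value = $132,990 − $67,900 = $65,090
Kestrel County: $65,090 × 0.0054 = $351.486
Rookery ISD: $65,090 × 0.01645 = $1,070.7305
Port Authority: $65,090 × 0.00175 = $113.9075
Levies subtotal = $1,536.124
After credit = $1,536.124 − $1,212 = $324.124
Total = $324.124 + $70 = $394.124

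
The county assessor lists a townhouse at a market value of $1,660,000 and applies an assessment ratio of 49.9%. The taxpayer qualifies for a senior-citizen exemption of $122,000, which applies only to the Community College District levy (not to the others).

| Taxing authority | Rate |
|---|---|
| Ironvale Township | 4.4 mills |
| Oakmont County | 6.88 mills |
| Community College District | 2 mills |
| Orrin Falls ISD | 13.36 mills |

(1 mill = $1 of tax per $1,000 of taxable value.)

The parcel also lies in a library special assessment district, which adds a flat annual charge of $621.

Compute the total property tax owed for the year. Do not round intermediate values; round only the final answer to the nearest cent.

Assessed value = $1,660,000 × 0.499 = $828,340
Ironvale Township: $828,340 × 0.0044 = $3,644.696
Oakmont County: $828,340 × 0.00688 = $5,698.9792
Community College District: ($828,340 − $122,000) × 0.002 = $706,340 × 0.002 = $1,412.68
Orrin Falls ISD: $828,340 × 0.01336 = $11,066.6224
Levies subtotal = $21,822.9776
Total = $21,822.9776 + $621 = $22,443.9776

$22,443.98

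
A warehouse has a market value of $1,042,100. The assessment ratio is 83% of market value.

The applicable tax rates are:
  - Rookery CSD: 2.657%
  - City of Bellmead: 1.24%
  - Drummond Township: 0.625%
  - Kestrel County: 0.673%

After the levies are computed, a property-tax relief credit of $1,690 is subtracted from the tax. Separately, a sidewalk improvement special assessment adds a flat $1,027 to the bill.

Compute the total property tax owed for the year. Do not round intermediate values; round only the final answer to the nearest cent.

Assessed value = $1,042,100 × 0.83 = $864,943
Rookery CSD: $864,943 × 0.02657 = $22,981.53551
City of Bellmead: $864,943 × 0.0124 = $10,725.2932
Drummond Township: $864,943 × 0.00625 = $5,405.89375
Kestrel County: $864,943 × 0.00673 = $5,821.06639
Levies subtotal = $44,933.78885
After credit = $44,933.78885 − $1,690 = $43,243.78885
Total = $43,243.78885 + $1,027 = $44,270.78885

$44,270.79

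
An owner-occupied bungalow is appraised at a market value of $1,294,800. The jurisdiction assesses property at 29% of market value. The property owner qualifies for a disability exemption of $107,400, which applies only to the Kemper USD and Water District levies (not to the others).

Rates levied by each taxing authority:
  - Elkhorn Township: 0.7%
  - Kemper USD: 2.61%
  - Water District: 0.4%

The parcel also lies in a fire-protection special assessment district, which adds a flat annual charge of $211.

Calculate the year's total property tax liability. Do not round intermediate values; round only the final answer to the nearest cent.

$10,909.01

Assessed value = $1,294,800 × 0.29 = $375,492
Elkhorn Township: $375,492 × 0.007 = $2,628.444
Kemper USD: ($375,492 − $107,400) × 0.0261 = $268,092 × 0.0261 = $6,997.2012
Water District: ($375,492 − $107,400) × 0.004 = $268,092 × 0.004 = $1,072.368
Levies subtotal = $10,698.0132
Total = $10,698.0132 + $211 = $10,909.0132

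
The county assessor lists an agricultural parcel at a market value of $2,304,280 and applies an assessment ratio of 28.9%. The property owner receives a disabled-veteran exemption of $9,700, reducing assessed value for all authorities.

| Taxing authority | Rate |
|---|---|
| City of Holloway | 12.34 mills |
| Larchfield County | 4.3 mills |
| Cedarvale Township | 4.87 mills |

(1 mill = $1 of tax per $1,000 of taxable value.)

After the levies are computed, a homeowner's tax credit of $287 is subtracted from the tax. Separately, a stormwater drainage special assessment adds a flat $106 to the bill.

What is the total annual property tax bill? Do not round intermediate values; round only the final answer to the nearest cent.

$13,934.66

Assessed value = $2,304,280 × 0.289 = $665,936.92
Taxable value = $665,936.92 − $9,700 = $656,236.92
City of Holloway: $656,236.92 × 0.01234 = $8,097.9635928
Larchfield County: $656,236.92 × 0.0043 = $2,821.818756
Cedarvale Township: $656,236.92 × 0.00487 = $3,195.8738004
Levies subtotal = $14,115.6561492
After credit = $14,115.6561492 − $287 = $13,828.6561492
Total = $13,828.6561492 + $106 = $13,934.6561492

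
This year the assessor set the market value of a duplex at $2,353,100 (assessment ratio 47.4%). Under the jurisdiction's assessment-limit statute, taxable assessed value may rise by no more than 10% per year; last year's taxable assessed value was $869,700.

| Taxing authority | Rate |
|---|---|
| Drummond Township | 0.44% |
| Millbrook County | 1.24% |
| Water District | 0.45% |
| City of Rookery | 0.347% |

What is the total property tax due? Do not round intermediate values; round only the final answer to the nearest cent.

$23,696.72

Uncapped assessed value = $2,353,100 × 0.474 = $1,115,369.4
Cap limit = $869,700 × 1.1 = $956,670
Taxable assessed value = min($1,115,369.4, $956,670) = $956,670 (cap binds)
Drummond Township: $956,670 × 0.0044 = $4,209.348
Millbrook County: $956,670 × 0.0124 = $11,862.708
Water District: $956,670 × 0.0045 = $4,305.015
City of Rookery: $956,670 × 0.00347 = $3,319.6449
Total = $23,696.7159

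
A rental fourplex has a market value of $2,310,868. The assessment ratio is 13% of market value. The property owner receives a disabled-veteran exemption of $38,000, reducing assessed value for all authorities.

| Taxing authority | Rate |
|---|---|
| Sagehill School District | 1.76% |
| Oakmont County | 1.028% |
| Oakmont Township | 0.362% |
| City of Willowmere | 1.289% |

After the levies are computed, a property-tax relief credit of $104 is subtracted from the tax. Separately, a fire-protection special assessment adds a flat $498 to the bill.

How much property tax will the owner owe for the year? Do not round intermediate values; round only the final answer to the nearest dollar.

Assessed value = $2,310,868 × 0.13 = $300,412.84
Taxable value = $300,412.84 − $38,000 = $262,412.84
Sagehill School District: $262,412.84 × 0.0176 = $4,618.465984
Oakmont County: $262,412.84 × 0.01028 = $2,697.6039952
Oakmont Township: $262,412.84 × 0.00362 = $949.9344808
City of Willowmere: $262,412.84 × 0.01289 = $3,382.5015076
Levies subtotal = $11,648.5059676
After credit = $11,648.5059676 − $104 = $11,544.5059676
Total = $11,544.5059676 + $498 = $12,042.5059676

$12,043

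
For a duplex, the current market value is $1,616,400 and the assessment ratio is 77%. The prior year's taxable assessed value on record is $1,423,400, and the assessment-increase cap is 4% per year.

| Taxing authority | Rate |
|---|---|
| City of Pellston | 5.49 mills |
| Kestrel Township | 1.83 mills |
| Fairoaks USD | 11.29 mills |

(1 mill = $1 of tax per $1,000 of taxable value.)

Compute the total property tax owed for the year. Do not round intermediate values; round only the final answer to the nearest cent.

Uncapped assessed value = $1,616,400 × 0.77 = $1,244,628
Cap limit = $1,423,400 × 1.04 = $1,480,336
Taxable assessed value = min($1,244,628, $1,480,336) = $1,244,628 (cap does not bind)
City of Pellston: $1,244,628 × 0.00549 = $6,833.00772
Kestrel Township: $1,244,628 × 0.00183 = $2,277.66924
Fairoaks USD: $1,244,628 × 0.01129 = $14,051.85012
Total = $23,162.52708

$23,162.53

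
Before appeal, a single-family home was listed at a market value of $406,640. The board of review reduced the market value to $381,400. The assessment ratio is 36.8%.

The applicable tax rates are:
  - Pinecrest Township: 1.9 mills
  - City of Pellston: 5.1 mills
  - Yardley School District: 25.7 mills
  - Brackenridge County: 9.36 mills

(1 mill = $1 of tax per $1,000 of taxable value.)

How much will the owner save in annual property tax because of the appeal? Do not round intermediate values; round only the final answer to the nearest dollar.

Old assessed value = $406,640 × 0.368 = $149,643.52
New assessed value = $381,400 × 0.368 = $140,355.2
Combined rate = 0.0019 + 0.0051 + 0.0257 + 0.00936 = 0.04206
Old tax = $149,643.52 × 0.04206 = $6,294.0064512
New tax = $140,355.2 × 0.04206 = $5,903.339712
Reduction = $6,294.0064512 − $5,903.339712 = $390.6667392

$391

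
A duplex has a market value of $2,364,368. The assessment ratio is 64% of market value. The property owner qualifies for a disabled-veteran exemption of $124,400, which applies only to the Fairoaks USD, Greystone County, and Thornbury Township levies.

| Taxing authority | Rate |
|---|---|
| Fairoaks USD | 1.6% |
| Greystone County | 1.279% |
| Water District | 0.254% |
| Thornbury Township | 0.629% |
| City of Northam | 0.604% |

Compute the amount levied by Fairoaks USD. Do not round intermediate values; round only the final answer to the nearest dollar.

Assessed value = $2,364,368 × 0.64 = $1,513,195.52
Fairoaks USD taxable value = $1,513,195.52 − $124,400 = $1,388,795.52
Fairoaks USD levy = $1,388,795.52 × 0.016 = $22,220.72832

$22,221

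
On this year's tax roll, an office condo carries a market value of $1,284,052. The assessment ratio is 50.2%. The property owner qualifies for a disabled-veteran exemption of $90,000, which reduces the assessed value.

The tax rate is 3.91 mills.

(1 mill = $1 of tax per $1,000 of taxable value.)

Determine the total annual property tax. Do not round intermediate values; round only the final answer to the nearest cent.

$2,168.46

Assessed value = $1,284,052 × 0.502 = $644,594.104
Taxable value = $644,594.104 − $90,000 = $554,594.104
Tax = $554,594.104 × 0.00391 = $2,168.46294664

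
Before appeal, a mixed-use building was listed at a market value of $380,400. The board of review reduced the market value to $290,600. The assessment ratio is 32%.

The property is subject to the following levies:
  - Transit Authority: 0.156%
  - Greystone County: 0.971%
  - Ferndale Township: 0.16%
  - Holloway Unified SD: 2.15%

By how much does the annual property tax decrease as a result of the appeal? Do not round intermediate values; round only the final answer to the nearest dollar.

Old assessed value = $380,400 × 0.32 = $121,728
New assessed value = $290,600 × 0.32 = $92,992
Combined rate = 0.00156 + 0.00971 + 0.0016 + 0.0215 = 0.03437
Old tax = $121,728 × 0.03437 = $4,183.79136
New tax = $92,992 × 0.03437 = $3,196.13504
Reduction = $4,183.79136 − $3,196.13504 = $987.65632

$988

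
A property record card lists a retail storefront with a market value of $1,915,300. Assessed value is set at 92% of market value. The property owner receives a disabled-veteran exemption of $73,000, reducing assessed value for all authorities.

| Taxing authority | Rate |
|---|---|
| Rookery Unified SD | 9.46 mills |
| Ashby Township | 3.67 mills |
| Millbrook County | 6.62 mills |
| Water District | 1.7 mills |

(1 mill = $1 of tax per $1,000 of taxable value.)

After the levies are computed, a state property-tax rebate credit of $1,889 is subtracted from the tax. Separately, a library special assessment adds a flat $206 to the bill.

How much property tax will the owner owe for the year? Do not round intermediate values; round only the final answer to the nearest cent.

$34,547.68

Assessed value = $1,915,300 × 0.92 = $1,762,076
Taxable value = $1,762,076 − $73,000 = $1,689,076
Rookery Unified SD: $1,689,076 × 0.00946 = $15,978.65896
Ashby Township: $1,689,076 × 0.00367 = $6,198.90892
Millbrook County: $1,689,076 × 0.00662 = $11,181.68312
Water District: $1,689,076 × 0.0017 = $2,871.4292
Levies subtotal = $36,230.6802
After credit = $36,230.6802 − $1,889 = $34,341.6802
Total = $34,341.6802 + $206 = $34,547.6802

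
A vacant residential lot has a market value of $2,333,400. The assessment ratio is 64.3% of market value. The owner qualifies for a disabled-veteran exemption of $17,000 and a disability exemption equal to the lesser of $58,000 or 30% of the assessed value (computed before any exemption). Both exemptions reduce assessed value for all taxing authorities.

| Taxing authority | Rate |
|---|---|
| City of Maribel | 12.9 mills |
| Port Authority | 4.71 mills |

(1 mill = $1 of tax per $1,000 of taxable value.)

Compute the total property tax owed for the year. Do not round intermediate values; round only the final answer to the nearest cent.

Assessed value = $2,333,400 × 0.643 = $1,500,376.2
Disability exemption = min($58,000, 30% × $1,500,376.2) = min($58,000, $450,112.86) = $58,000 (dollar cap binds)
Taxable value = $1,500,376.2 − $17,000 − $58,000 = $1,425,376.2
City of Maribel: $1,425,376.2 × 0.0129 = $18,387.35298
Port Authority: $1,425,376.2 × 0.00471 = $6,713.521902
Total = $25,100.874882

$25,100.87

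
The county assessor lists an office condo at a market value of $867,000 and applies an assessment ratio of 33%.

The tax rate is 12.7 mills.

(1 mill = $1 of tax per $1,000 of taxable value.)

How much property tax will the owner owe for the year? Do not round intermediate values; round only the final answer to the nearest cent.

Assessed value = $867,000 × 0.33 = $286,110
Tax = $286,110 × 0.0127 = $3,633.597

$3,633.60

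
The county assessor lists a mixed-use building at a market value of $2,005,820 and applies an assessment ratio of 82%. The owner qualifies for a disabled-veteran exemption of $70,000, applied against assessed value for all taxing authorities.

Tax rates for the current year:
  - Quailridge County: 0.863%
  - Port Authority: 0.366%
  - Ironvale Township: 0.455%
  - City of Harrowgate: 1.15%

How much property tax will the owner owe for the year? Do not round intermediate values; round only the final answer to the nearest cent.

Assessed value = $2,005,820 × 0.82 = $1,644,772.4
Taxable value = $1,644,772.4 − $70,000 = $1,574,772.4
Quailridge County: $1,574,772.4 × 0.00863 = $13,590.285812
Port Authority: $1,574,772.4 × 0.00366 = $5,763.666984
Ironvale Township: $1,574,772.4 × 0.00455 = $7,165.21442
City of Harrowgate: $1,574,772.4 × 0.0115 = $18,109.8826
Total = $13,590.285812 + $5,763.666984 + $7,165.21442 + $18,109.8826 = $44,629.049816

$44,629.05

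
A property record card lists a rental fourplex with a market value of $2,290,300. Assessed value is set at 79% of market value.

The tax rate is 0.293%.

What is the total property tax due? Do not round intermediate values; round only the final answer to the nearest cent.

$5,301.36

Assessed value = $2,290,300 × 0.79 = $1,809,337
Tax = $1,809,337 × 0.00293 = $5,301.35741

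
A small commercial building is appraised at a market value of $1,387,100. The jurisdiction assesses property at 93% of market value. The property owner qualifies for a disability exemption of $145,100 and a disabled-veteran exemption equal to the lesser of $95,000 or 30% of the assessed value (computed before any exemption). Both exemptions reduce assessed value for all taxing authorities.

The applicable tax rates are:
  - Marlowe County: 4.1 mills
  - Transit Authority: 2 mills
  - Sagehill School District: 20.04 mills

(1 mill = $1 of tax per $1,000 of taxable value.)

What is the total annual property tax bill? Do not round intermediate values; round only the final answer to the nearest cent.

Assessed value = $1,387,100 × 0.93 = $1,290,003
Disabled-veteran exemption = min($95,000, 30% × $1,290,003) = min($95,000, $387,000.9) = $95,000 (dollar cap binds)
Taxable value = $1,290,003 − $145,100 − $95,000 = $1,049,903
Marlowe County: $1,049,903 × 0.0041 = $4,304.6023
Transit Authority: $1,049,903 × 0.002 = $2,099.806
Sagehill School District: $1,049,903 × 0.02004 = $21,040.05612
Total = $27,444.46442

$27,444.46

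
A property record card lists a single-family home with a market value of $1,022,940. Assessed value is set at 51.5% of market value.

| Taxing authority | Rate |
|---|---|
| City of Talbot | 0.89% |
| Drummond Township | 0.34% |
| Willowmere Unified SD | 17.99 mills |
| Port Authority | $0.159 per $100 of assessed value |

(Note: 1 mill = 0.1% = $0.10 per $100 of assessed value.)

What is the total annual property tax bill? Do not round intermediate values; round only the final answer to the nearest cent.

$16,794.83

Assessed value = $1,022,940 × 0.515 = $526,814.1
City of Talbot: $526,814.1 × 0.0089 = $4,688.64549
Drummond Township: $526,814.1 × 0.0034 = $1,791.16794
Willowmere Unified SD: $526,814.1 × 0.01799 = $9,477.385659
Port Authority: $526,814.1 × 0.00159 = $837.634419
Total = $16,794.833508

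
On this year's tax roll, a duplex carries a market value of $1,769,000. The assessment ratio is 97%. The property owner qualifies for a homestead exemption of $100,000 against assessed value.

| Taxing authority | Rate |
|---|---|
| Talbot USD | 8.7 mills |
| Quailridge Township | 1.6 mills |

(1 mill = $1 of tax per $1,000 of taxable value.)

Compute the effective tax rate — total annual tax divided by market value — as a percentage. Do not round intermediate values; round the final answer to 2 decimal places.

0.94%

Assessed value = $1,769,000 × 0.97 = $1,715,930
Taxable value = $1,715,930 − $100,000 = $1,615,930
Talbot USD: $1,615,930 × 0.0087 = $14,058.591
Quailridge Township: $1,615,930 × 0.0016 = $2,585.488
Total tax = $16,644.079
Effective rate = $16,644.079 ÷ $1,769,000 = 0.94% of market value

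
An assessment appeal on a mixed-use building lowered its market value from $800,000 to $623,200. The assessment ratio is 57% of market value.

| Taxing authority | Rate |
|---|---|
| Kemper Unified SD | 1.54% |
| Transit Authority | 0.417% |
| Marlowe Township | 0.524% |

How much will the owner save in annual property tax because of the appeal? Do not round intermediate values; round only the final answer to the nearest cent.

$2,500.25

Old assessed value = $800,000 × 0.57 = $456,000
New assessed value = $623,200 × 0.57 = $355,224
Combined rate = 0.0154 + 0.00417 + 0.00524 = 0.02481
Old tax = $456,000 × 0.02481 = $11,313.36
New tax = $355,224 × 0.02481 = $8,813.10744
Reduction = $11,313.36 − $8,813.10744 = $2,500.25256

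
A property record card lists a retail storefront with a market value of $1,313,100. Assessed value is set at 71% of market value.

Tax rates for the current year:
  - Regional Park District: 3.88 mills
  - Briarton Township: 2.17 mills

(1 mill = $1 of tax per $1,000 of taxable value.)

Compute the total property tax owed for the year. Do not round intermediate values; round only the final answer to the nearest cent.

$5,640.42

Assessed value = $1,313,100 × 0.71 = $932,301
Regional Park District: $932,301 × 0.00388 = $3,617.32788
Briarton Township: $932,301 × 0.00217 = $2,023.09317
Total = $3,617.32788 + $2,023.09317 = $5,640.42105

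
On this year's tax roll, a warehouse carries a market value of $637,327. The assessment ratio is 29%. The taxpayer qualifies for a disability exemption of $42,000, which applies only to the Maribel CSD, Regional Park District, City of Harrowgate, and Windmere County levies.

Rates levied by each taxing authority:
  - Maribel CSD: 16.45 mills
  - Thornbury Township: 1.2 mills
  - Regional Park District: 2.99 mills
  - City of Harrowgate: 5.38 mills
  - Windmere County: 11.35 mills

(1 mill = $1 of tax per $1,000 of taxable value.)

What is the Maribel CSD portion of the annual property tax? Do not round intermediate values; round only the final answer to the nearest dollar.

Assessed value = $637,327 × 0.29 = $184,824.83
Maribel CSD taxable value = $184,824.83 − $42,000 = $142,824.83
Maribel CSD levy = $142,824.83 × 0.01645 = $2,349.4684535

$2,349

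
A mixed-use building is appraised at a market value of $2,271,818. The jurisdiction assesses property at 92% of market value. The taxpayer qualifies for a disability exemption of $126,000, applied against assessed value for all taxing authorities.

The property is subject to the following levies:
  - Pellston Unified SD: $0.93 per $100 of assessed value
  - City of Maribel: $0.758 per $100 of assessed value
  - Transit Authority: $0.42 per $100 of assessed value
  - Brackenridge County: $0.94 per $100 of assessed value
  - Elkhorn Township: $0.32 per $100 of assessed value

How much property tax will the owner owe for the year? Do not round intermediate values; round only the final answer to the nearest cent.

$66,149.96

Assessed value = $2,271,818 × 0.92 = $2,090,072.56
Taxable value = $2,090,072.56 − $126,000 = $1,964,072.56
Pellston Unified SD: $1,964,072.56 × 0.0093 = $18,265.874808
City of Maribel: $1,964,072.56 × 0.00758 = $14,887.6700048
Transit Authority: $1,964,072.56 × 0.0042 = $8,249.104752
Brackenridge County: $1,964,072.56 × 0.0094 = $18,462.282064
Elkhorn Township: $1,964,072.56 × 0.0032 = $6,285.032192
Total = $18,265.874808 + $14,887.6700048 + $8,249.104752 + $18,462.282064 + $6,285.032192 = $66,149.9638208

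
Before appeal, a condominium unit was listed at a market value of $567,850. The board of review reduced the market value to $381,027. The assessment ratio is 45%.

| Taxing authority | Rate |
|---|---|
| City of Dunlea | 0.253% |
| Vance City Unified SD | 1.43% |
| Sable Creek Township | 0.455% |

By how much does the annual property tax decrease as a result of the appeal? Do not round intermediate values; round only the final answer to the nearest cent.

Old assessed value = $567,850 × 0.45 = $255,532.5
New assessed value = $381,027 × 0.45 = $171,462.15
Combined rate = 0.00253 + 0.0143 + 0.00455 = 0.02138
Old tax = $255,532.5 × 0.02138 = $5,463.28485
New tax = $171,462.15 × 0.02138 = $3,665.860767
Reduction = $5,463.28485 − $3,665.860767 = $1,797.424083

$1,797.42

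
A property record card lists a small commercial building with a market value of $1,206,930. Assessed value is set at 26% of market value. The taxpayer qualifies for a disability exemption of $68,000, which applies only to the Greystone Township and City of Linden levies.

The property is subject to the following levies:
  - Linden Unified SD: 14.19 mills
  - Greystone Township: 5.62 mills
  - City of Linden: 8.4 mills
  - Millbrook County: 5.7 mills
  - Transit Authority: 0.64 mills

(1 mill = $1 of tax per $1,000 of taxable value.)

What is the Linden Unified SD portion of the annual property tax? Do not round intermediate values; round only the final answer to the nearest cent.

Assessed value = $1,206,930 × 0.26 = $313,801.8
Linden Unified SD taxable value = $313,801.8 (exemption does not apply)
Linden Unified SD levy = $313,801.8 × 0.01419 = $4,452.847542

$4,452.85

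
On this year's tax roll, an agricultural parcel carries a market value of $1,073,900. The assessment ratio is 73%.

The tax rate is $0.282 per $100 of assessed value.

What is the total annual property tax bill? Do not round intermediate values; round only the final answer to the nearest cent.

$2,210.73

Assessed value = $1,073,900 × 0.73 = $783,947
Tax = $783,947 × 0.00282 = $2,210.73054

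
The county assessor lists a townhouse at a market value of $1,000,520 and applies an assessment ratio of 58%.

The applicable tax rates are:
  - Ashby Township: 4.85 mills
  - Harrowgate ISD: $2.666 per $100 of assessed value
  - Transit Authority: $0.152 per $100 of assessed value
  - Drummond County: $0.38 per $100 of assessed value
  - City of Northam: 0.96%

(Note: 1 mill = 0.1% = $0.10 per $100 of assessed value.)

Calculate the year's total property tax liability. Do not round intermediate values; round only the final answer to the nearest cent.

$26,943.40

Assessed value = $1,000,520 × 0.58 = $580,301.6
Ashby Township: $580,301.6 × 0.00485 = $2,814.46276
Harrowgate ISD: $580,301.6 × 0.02666 = $15,470.840656
Transit Authority: $580,301.6 × 0.00152 = $882.058432
Drummond County: $580,301.6 × 0.0038 = $2,205.14608
City of Northam: $580,301.6 × 0.0096 = $5,570.89536
Total = $26,943.403288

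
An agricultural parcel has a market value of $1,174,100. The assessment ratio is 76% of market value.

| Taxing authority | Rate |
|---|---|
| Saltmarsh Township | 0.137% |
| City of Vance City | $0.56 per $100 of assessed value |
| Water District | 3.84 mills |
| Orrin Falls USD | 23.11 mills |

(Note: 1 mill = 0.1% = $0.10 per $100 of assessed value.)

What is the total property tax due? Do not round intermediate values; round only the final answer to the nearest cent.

$30,267.36

Assessed value = $1,174,100 × 0.76 = $892,316
Saltmarsh Township: $892,316 × 0.00137 = $1,222.47292
City of Vance City: $892,316 × 0.0056 = $4,996.9696
Water District: $892,316 × 0.00384 = $3,426.49344
Orrin Falls USD: $892,316 × 0.02311 = $20,621.42276
Total = $30,267.35872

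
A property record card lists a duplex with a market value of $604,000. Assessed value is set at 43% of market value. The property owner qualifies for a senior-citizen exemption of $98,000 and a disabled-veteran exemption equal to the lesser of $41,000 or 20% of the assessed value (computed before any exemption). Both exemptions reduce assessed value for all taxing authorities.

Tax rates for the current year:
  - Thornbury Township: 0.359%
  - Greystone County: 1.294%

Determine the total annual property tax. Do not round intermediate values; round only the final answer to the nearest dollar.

$1,996

Assessed value = $604,000 × 0.43 = $259,720
Disabled-veteran exemption = min($41,000, 20% × $259,720) = min($41,000, $51,944) = $41,000 (dollar cap binds)
Taxable value = $259,720 − $98,000 − $41,000 = $120,720
Thornbury Township: $120,720 × 0.00359 = $433.3848
Greystone County: $120,720 × 0.01294 = $1,562.1168
Total = $1,995.5016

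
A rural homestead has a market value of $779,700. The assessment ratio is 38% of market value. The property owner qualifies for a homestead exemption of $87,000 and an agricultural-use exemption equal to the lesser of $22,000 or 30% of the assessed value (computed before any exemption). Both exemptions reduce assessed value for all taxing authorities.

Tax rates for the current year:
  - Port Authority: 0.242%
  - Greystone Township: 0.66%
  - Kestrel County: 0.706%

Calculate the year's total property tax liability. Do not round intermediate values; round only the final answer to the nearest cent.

$3,011.56

Assessed value = $779,700 × 0.38 = $296,286
Agricultural-use exemption = min($22,000, 30% × $296,286) = min($22,000, $88,885.8) = $22,000 (dollar cap binds)
Taxable value = $296,286 − $87,000 − $22,000 = $187,286
Port Authority: $187,286 × 0.00242 = $453.23212
Greystone Township: $187,286 × 0.0066 = $1,236.0876
Kestrel County: $187,286 × 0.00706 = $1,322.23916
Total = $3,011.55888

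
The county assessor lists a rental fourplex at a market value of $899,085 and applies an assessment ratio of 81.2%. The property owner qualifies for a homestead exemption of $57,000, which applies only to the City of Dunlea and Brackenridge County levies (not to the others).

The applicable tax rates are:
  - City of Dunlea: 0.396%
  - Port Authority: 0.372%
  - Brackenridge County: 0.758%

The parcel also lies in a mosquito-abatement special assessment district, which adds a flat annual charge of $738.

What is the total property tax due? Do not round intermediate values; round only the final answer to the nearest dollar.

$11,221

Assessed value = $899,085 × 0.812 = $730,057.02
City of Dunlea: ($730,057.02 − $57,000) × 0.00396 = $673,057.02 × 0.00396 = $2,665.3057992
Port Authority: $730,057.02 × 0.00372 = $2,715.8121144
Brackenridge County: ($730,057.02 − $57,000) × 0.00758 = $673,057.02 × 0.00758 = $5,101.7722116
Levies subtotal = $10,482.8901252
Total = $10,482.8901252 + $738 = $11,220.8901252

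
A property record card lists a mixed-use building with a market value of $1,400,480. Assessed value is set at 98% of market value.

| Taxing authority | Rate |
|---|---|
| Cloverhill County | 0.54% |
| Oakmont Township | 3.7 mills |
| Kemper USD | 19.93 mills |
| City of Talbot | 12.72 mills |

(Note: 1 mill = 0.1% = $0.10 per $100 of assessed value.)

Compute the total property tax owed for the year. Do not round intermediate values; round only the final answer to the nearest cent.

Assessed value = $1,400,480 × 0.98 = $1,372,470.4
Cloverhill County: $1,372,470.4 × 0.0054 = $7,411.34016
Oakmont Township: $1,372,470.4 × 0.0037 = $5,078.14048
Kemper USD: $1,372,470.4 × 0.01993 = $27,353.335072
City of Talbot: $1,372,470.4 × 0.01272 = $17,457.823488
Total = $57,300.6392

$57,300.64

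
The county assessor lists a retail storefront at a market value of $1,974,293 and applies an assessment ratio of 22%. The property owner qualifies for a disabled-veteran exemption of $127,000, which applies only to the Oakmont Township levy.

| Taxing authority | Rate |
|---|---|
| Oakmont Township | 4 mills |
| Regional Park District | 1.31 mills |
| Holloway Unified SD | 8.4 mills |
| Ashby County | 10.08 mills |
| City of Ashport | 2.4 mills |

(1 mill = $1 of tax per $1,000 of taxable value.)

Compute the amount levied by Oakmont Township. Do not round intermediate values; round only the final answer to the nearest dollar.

Assessed value = $1,974,293 × 0.22 = $434,344.46
Oakmont Township taxable value = $434,344.46 − $127,000 = $307,344.46
Oakmont Township levy = $307,344.46 × 0.004 = $1,229.37784

$1,229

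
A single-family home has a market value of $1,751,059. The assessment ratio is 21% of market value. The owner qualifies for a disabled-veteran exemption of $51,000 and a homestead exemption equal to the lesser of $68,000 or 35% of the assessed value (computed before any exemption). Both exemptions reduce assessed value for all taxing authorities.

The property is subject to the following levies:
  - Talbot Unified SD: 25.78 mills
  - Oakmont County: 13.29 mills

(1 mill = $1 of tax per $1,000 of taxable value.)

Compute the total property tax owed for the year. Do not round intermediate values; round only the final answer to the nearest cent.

Assessed value = $1,751,059 × 0.21 = $367,722.39
Homestead exemption = min($68,000, 35% × $367,722.39) = min($68,000, $128,702.8365) = $68,000 (dollar cap binds)
Taxable value = $367,722.39 − $51,000 − $68,000 = $248,722.39
Talbot Unified SD: $248,722.39 × 0.02578 = $6,412.0632142
Oakmont County: $248,722.39 × 0.01329 = $3,305.5205631
Total = $9,717.5837773

$9,717.58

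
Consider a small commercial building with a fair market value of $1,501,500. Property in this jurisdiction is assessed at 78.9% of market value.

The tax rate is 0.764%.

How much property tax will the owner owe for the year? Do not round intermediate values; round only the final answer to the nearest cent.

Assessed value = $1,501,500 × 0.789 = $1,184,683.5
Tax = $1,184,683.5 × 0.00764 = $9,050.98194

$9,050.98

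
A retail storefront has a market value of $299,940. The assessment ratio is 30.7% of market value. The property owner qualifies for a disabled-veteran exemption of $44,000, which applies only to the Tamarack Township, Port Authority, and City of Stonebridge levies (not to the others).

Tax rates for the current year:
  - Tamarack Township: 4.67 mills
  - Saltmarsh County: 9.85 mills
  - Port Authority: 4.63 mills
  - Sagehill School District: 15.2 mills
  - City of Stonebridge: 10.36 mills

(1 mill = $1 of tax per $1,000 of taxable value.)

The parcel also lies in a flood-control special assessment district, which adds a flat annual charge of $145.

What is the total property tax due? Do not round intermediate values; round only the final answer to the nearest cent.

$3,396.93

Assessed value = $299,940 × 0.307 = $92,081.58
Tamarack Township: ($92,081.58 − $44,000) × 0.00467 = $48,081.58 × 0.00467 = $224.5409786
Saltmarsh County: $92,081.58 × 0.00985 = $907.003563
Port Authority: ($92,081.58 − $44,000) × 0.00463 = $48,081.58 × 0.00463 = $222.6177154
Sagehill School District: $92,081.58 × 0.0152 = $1,399.640016
City of Stonebridge: ($92,081.58 − $44,000) × 0.01036 = $48,081.58 × 0.01036 = $498.1251688
Levies subtotal = $3,251.9274418
Total = $3,251.9274418 + $145 = $3,396.9274418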